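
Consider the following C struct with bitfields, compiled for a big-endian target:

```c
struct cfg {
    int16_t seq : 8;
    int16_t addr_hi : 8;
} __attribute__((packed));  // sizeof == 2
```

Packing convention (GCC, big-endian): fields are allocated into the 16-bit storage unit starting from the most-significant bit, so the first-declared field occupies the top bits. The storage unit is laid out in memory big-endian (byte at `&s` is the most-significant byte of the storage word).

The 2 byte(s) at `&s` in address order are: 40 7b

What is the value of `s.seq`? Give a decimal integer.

64

[0]=0x40 [1]=0x7b (big-endian) → word 0x407b
seq:8 @ bit 8 → (0x407b>>8)&0xff = 0x40  ←
addr_hi:8 @ bit 0 → (0x407b>>0)&0xff = 0x7b
seq signed 8b, MSB=0: value = 64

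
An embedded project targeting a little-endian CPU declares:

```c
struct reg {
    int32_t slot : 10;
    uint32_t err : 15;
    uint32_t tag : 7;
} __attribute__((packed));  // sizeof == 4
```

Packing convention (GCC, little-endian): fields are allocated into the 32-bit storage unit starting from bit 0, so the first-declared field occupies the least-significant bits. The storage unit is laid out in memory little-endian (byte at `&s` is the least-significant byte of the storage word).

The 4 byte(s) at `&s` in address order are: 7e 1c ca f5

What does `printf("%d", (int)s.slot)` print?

[0]=0x7e [1]=0x1c [2]=0xca [3]=0xf5 (little-endian) → word 0xf5ca1c7e
slot:10 @ bit 0 → (0xf5ca1c7e>>0)&0x3ff = 0x7e  ←
err:15 @ bit 10 → (0xf5ca1c7e>>10)&0x7fff = 0x7287
tag:7 @ bit 25 → (0xf5ca1c7e>>25)&0x7f = 0x7a
slot signed 10b, MSB=0: value = 126

126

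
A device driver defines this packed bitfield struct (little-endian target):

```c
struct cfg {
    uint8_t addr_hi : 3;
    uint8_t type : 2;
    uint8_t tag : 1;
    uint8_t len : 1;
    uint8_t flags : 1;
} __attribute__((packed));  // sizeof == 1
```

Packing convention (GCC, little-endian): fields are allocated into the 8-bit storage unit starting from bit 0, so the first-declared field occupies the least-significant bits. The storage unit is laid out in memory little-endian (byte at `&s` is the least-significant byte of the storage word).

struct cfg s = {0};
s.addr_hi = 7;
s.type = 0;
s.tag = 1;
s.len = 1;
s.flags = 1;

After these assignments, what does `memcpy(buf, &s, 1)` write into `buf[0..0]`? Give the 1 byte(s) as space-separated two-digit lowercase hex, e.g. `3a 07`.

addr_hi (3b) val=7 bits=0x7 at bit 0: 0x07
type (2b) val=0 bits=0x0 at bit 3: 0x07
tag (1b) val=1 bits=0x1 at bit 5: 0x27
len (1b) val=1 bits=0x1 at bit 6: 0x67
flags (1b) val=1 bits=0x1 at bit 7: 0xe7
word = 0xe7 → little-endian bytes:
  [0]=0xe7

e7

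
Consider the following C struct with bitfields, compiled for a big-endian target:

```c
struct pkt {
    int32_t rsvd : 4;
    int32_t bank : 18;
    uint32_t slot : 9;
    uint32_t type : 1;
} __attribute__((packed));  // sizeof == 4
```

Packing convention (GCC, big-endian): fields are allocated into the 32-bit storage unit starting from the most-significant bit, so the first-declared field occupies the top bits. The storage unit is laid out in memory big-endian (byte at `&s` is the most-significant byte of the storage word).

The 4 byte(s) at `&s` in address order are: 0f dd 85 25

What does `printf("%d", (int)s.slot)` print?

146

[0]=0x0f [1]=0xdd [2]=0x85 [3]=0x25 (big-endian) → word 0x0fdd8525
rsvd:4 @ bit 28 → (0x0fdd8525>>28)&0xf = 0x0
bank:18 @ bit 10 → (0x0fdd8525>>10)&0x3ffff = 0x3f761
slot:9 @ bit 1 → (0x0fdd8525>>1)&0x1ff = 0x92  ←
type:1 @ bit 0 → (0x0fdd8525>>0)&0x1 = 0x1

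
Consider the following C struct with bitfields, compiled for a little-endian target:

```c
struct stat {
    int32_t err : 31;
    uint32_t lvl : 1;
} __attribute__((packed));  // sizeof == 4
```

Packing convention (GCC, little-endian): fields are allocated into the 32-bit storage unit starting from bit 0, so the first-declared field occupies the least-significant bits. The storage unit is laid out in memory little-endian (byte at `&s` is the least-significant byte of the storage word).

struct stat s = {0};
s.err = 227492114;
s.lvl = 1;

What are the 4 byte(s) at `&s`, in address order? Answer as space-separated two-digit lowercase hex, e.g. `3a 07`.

12 41 8f 8d

err (31b) val=227492114 bits=0xd8f4112 at bit 0: 0x0d8f4112
lvl (1b) val=1 bits=0x1 at bit 31: 0x8d8f4112
word = 0x8d8f4112 → little-endian bytes:
  [0]=0x12  [1]=0x41  [2]=0x8f  [3]=0x8d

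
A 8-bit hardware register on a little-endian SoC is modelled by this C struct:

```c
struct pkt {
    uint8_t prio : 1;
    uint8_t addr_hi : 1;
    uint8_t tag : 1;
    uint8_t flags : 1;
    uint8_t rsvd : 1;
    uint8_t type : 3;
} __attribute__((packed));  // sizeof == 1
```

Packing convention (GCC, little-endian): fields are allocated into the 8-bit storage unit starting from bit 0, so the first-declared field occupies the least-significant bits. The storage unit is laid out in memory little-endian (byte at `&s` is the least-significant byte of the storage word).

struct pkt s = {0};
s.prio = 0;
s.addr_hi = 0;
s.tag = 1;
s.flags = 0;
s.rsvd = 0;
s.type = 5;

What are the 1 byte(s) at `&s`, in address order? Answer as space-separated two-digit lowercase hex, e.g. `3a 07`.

a4

[0+:1] prio=0 & 0x1 = 0x0; word=0x00
[1+:1] addr_hi=0 & 0x1 = 0x0; word=0x00
[2+:1] tag=1 & 0x1 = 0x1; word=0x04
[3+:1] flags=0 & 0x1 = 0x0; word=0x04
[4+:1] rsvd=0 & 0x1 = 0x0; word=0x04
[5+:3] type=5 & 0x7 = 0x5; word=0xa4
word = 0xa4 → little-endian bytes:
  [0]=0xa4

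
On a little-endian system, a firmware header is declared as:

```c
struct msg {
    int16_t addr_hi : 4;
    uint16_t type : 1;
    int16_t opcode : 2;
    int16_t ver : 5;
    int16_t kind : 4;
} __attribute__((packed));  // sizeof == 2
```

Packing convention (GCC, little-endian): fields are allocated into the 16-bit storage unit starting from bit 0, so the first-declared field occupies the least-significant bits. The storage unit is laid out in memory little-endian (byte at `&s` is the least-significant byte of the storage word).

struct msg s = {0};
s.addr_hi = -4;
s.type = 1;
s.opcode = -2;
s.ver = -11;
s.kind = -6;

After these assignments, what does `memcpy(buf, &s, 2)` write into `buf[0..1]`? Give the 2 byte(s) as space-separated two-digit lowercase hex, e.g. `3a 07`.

[0+:4] addr_hi=-4 & 0xf = 0xc; word=0x000c
[4+:1] type=1 & 0x1 = 0x1; word=0x001c
[5+:2] opcode=-2 & 0x3 = 0x2; word=0x005c
[7+:5] ver=-11 & 0x1f = 0x15; word=0x0adc
[12+:4] kind=-6 & 0xf = 0xa; word=0xaadc
word = 0xaadc → little-endian bytes:
  [0]=0xdc  [1]=0xaa

dc aa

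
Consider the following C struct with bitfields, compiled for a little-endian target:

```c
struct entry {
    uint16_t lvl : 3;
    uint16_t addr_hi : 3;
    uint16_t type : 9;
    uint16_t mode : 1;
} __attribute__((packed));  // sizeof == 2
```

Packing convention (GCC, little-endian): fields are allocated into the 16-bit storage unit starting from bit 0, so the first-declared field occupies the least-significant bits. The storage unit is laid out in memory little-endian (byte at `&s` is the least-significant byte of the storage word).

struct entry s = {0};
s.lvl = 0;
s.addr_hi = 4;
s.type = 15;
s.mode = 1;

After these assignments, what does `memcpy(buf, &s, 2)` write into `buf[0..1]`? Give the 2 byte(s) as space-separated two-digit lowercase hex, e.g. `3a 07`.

lvl (3b) val=0 bits=0x0 at bit 0: 0x0000
addr_hi (3b) val=4 bits=0x4 at bit 3: 0x0020
type (9b) val=15 bits=0xf at bit 6: 0x03e0
mode (1b) val=1 bits=0x1 at bit 15: 0x83e0
word = 0x83e0 → little-endian bytes:
  [0]=0xe0  [1]=0x83

e0 83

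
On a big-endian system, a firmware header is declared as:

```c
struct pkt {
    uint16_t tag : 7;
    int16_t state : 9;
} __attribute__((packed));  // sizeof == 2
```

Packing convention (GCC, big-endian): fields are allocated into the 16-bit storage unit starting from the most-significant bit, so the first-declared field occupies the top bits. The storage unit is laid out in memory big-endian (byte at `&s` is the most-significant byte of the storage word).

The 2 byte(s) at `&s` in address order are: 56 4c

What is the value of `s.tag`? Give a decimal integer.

[0]=0x56 [1]=0x4c (big-endian) → word 0x564c
tag [9+:7] = (word>>9) & 0x7f = 43  ←
state [0+:9] = (word>>0) & 0x1ff = 76

43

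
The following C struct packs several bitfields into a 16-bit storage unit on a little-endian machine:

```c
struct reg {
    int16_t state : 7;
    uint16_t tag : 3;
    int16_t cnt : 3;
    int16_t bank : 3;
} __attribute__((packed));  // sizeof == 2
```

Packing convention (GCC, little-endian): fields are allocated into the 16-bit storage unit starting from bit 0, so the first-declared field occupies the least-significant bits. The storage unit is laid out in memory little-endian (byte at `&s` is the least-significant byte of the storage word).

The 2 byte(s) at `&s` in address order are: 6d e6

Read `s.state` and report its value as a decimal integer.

[0]=0x6d [1]=0xe6 (little-endian) → word 0xe66d
state [0+:7] = (word>>0) & 0x7f = 109  ←
tag [7+:3] = (word>>7) & 0x7 = 4
cnt [10+:3] = (word>>10) & 0x7 = 1
bank [13+:3] = (word>>13) & 0x7 = 7
state signed 7b, MSB=1: 109 - 128 = -19

-19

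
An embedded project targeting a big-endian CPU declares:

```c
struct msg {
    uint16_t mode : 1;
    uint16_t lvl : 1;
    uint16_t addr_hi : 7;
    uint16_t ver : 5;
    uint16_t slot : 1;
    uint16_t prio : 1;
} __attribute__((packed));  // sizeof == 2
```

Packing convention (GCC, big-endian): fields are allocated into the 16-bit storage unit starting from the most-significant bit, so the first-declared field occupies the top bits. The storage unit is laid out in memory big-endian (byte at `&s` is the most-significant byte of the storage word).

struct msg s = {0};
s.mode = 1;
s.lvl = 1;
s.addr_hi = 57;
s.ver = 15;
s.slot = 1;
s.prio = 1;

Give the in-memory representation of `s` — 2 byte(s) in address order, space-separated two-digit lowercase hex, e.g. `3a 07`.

dc bf

[15+:1] mode=1 & 0x1 = 0x1; word=0x8000
[14+:1] lvl=1 & 0x1 = 0x1; word=0xc000
[7+:7] addr_hi=57 & 0x7f = 0x39; word=0xdc80
[2+:5] ver=15 & 0x1f = 0xf; word=0xdcbc
[1+:1] slot=1 & 0x1 = 0x1; word=0xdcbe
[0+:1] prio=1 & 0x1 = 0x1; word=0xdcbf
word = 0xdcbf → big-endian bytes:
  [0]=0xdc  [1]=0xbf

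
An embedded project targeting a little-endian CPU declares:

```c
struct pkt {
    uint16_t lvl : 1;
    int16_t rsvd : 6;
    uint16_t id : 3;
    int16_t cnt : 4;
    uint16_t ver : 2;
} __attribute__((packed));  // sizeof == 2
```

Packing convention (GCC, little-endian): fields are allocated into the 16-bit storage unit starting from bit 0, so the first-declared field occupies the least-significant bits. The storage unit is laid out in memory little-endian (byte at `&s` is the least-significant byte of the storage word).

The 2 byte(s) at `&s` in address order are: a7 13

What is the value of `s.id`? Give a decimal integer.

7

[0]=0xa7 [1]=0x13 (little-endian) → word 0x13a7
lvl [0+:1] = (word>>0) & 0x1 = 1
rsvd [1+:6] = (word>>1) & 0x3f = 19
id [7+:3] = (word>>7) & 0x7 = 7  ←
cnt [10+:4] = (word>>10) & 0xf = 4
ver [14+:2] = (word>>14) & 0x3 = 0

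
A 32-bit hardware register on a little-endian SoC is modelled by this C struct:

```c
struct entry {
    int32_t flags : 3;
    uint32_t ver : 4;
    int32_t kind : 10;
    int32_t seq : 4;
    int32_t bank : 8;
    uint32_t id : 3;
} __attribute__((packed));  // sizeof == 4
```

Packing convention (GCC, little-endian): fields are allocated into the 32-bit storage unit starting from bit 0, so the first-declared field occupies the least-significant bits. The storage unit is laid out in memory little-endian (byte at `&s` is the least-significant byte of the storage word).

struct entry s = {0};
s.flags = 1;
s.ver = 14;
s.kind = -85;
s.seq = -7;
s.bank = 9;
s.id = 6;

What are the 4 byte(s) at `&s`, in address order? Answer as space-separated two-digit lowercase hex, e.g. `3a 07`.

flags (3b) val=1 bits=0x1 at bit 0: 0x00000001
ver (4b) val=14 bits=0xe at bit 3: 0x00000071
kind (10b) val=-85 bits=0x3ab at bit 7: 0x0001d5f1
seq (4b) val=-7 bits=0x9 at bit 17: 0x0013d5f1
bank (8b) val=9 bits=0x9 at bit 21: 0x0133d5f1
id (3b) val=6 bits=0x6 at bit 29: 0xc133d5f1
word = 0xc133d5f1 → little-endian bytes:
  [0]=0xf1  [1]=0xd5  [2]=0x33  [3]=0xc1

f1 d5 33 c1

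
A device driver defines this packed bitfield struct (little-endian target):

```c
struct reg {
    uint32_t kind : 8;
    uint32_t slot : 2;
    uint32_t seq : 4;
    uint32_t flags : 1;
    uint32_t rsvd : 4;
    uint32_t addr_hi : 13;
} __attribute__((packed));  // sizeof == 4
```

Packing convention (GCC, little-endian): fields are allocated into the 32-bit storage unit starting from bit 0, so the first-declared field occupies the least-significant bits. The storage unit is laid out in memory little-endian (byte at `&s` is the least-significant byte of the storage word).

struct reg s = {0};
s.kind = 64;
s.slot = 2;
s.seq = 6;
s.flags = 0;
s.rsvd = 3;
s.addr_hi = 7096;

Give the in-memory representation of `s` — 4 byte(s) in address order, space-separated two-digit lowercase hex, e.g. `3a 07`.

kind:8 = 64 → 0x40 << 0 → word 0x00000040
slot:2 = 2 → 0x2 << 8 → word 0x00000240
seq:4 = 6 → 0x6 << 10 → word 0x00001a40
flags:1 = 0 → 0x0 << 14 → word 0x00001a40
rsvd:4 = 3 → 0x3 << 15 → word 0x00019a40
addr_hi:13 = 7096 → 0x1bb8 << 19 → word 0xddc19a40
word = 0xddc19a40 → little-endian bytes:
  [0]=0x40  [1]=0x9a  [2]=0xc1  [3]=0xdd

40 9a c1 dd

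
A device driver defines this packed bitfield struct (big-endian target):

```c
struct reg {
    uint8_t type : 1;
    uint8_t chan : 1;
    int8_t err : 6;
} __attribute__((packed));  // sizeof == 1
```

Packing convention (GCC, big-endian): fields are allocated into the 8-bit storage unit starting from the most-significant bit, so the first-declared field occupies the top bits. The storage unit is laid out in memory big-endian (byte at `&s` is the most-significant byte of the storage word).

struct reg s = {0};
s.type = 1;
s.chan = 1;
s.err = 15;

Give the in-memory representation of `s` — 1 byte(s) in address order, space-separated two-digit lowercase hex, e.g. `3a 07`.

cf

[7+:1] type=1 & 0x1 = 0x1; word=0x80
[6+:1] chan=1 & 0x1 = 0x1; word=0xc0
[0+:6] err=15 & 0x3f = 0xf; word=0xcf
word = 0xcf → big-endian bytes:
  [0]=0xcf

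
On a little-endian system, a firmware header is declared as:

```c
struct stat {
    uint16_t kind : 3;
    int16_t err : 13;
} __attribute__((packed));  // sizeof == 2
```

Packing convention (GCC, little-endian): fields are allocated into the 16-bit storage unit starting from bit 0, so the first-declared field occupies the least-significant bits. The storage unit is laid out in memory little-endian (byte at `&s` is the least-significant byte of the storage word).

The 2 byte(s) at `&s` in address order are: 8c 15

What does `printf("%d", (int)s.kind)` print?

[0]=0x8c [1]=0x15 (little-endian) → word 0x158c
kind [0+:3] = (word>>0) & 0x7 = 4  ←
err [3+:13] = (word>>3) & 0x1fff = 689

4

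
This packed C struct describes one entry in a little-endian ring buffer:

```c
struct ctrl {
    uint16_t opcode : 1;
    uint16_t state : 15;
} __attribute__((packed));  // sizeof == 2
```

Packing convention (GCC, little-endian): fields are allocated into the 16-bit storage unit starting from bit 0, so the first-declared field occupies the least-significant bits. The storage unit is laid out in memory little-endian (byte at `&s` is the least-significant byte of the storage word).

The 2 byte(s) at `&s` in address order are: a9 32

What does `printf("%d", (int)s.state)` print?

[0]=0xa9 [1]=0x32 (little-endian) → word 0x32a9
opcode:1 @ bit 0 → (0x32a9>>0)&0x1 = 0x1
state:15 @ bit 1 → (0x32a9>>1)&0x7fff = 0x1954  ←

6484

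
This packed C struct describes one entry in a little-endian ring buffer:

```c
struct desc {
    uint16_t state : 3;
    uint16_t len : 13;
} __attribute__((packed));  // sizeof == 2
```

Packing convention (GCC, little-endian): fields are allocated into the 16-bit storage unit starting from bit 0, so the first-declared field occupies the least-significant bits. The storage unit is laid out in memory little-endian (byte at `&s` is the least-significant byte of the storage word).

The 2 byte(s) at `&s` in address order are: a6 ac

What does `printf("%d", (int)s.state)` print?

[0]=0xa6 [1]=0xac (little-endian) → word 0xaca6
state:3 @ bit 0 → (0xaca6>>0)&0x7 = 0x6  ←
len:13 @ bit 3 → (0xaca6>>3)&0x1fff = 0x1594

6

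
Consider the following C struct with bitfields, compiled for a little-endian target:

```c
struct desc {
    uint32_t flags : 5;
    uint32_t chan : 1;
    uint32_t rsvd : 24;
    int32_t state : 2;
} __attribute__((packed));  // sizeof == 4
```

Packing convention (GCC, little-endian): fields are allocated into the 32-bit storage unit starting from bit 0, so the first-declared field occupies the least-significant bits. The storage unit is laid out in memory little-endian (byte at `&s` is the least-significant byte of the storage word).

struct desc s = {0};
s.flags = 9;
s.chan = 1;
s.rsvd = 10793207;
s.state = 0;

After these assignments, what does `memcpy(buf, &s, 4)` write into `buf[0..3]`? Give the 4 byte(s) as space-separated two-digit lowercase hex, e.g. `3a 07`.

e9 3d 2c 29

flags (5b) val=9 bits=0x9 at bit 0: 0x00000009
chan (1b) val=1 bits=0x1 at bit 5: 0x00000029
rsvd (24b) val=10793207 bits=0xa4b0f7 at bit 6: 0x292c3de9
state (2b) val=0 bits=0x0 at bit 30: 0x292c3de9
word = 0x292c3de9 → little-endian bytes:
  [0]=0xe9  [1]=0x3d  [2]=0x2c  [3]=0x29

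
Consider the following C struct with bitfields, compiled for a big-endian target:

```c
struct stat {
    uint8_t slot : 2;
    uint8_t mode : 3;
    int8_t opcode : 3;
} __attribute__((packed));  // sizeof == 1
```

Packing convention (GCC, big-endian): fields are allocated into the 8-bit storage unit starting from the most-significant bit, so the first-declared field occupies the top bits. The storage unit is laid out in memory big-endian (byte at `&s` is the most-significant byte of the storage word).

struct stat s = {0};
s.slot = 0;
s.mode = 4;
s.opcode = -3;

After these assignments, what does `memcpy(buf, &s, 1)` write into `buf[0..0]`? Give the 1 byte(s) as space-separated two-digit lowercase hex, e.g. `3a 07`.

[6+:2] slot=0 & 0x3 = 0x0; word=0x00
[3+:3] mode=4 & 0x7 = 0x4; word=0x20
[0+:3] opcode=-3 & 0x7 = 0x5; word=0x25
word = 0x25 → big-endian bytes:
  [0]=0x25

25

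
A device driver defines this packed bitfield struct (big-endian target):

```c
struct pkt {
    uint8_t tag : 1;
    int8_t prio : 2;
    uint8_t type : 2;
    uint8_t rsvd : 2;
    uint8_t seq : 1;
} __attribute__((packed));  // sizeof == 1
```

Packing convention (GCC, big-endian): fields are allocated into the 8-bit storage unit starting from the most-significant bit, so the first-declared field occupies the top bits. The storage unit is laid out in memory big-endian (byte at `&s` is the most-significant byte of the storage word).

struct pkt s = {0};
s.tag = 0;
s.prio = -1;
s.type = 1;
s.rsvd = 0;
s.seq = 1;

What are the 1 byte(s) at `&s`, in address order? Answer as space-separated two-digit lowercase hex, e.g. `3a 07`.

69

tag (1b) val=0 bits=0x0 at bit 7: 0x00
prio (2b) val=-1 bits=0x3 at bit 5: 0x60
type (2b) val=1 bits=0x1 at bit 3: 0x68
rsvd (2b) val=0 bits=0x0 at bit 1: 0x68
seq (1b) val=1 bits=0x1 at bit 0: 0x69
word = 0x69 → big-endian bytes:
  [0]=0x69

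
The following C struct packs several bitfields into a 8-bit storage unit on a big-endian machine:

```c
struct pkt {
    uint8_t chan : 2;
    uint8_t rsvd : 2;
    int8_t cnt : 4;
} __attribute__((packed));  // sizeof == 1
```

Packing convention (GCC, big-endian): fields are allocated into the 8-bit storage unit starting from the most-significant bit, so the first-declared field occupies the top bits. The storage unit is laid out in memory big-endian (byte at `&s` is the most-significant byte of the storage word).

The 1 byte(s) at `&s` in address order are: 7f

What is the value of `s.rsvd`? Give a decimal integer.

[0]=0x7f (big-endian) → word 0x7f
chan [6+:2] = (word>>6) & 0x3 = 1
rsvd [4+:2] = (word>>4) & 0x3 = 3  ←
cnt [0+:4] = (word>>0) & 0xf = 15

3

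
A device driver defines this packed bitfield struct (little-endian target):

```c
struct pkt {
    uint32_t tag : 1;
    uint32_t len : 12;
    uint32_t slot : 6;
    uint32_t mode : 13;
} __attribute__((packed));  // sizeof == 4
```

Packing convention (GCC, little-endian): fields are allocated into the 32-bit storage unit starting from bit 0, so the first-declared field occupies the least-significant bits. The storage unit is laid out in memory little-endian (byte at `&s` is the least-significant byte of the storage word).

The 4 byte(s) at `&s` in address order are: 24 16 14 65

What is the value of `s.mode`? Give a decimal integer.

[0]=0x24 [1]=0x16 [2]=0x14 [3]=0x65 (little-endian) → word 0x65141624
tag:1 @ bit 0 → (0x65141624>>0)&0x1 = 0x0
len:12 @ bit 1 → (0x65141624>>1)&0xfff = 0xb12
slot:6 @ bit 13 → (0x65141624>>13)&0x3f = 0x20
mode:13 @ bit 19 → (0x65141624>>19)&0x1fff = 0xca2  ←

3234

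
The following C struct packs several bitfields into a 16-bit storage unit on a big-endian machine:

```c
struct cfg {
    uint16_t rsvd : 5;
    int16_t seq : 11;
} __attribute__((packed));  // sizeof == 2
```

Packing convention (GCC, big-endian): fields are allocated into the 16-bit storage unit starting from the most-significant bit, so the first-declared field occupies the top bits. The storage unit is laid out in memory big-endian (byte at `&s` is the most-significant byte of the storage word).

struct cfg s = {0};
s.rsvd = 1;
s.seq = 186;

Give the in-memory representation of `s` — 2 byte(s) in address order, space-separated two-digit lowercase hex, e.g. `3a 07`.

rsvd (5b) val=1 bits=0x1 at bit 11: 0x0800
seq (11b) val=186 bits=0xba at bit 0: 0x08ba
word = 0x08ba → big-endian bytes:
  [0]=0x08  [1]=0xba

08 ba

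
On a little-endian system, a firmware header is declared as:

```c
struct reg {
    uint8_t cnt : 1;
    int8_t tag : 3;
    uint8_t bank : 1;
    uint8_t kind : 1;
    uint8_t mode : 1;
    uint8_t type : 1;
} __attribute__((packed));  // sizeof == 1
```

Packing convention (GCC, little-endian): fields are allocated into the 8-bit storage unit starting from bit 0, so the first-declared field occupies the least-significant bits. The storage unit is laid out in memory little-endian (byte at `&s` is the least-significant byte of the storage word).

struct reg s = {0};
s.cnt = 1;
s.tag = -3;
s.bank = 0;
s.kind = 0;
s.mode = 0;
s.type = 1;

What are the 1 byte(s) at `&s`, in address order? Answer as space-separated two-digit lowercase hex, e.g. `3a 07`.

8b

cnt:1 = 1 → 0x1 << 0 → word 0x01
tag:3 = -3 → 0x5 << 1 → word 0x0b
bank:1 = 0 → 0x0 << 4 → word 0x0b
kind:1 = 0 → 0x0 << 5 → word 0x0b
mode:1 = 0 → 0x0 << 6 → word 0x0b
type:1 = 1 → 0x1 << 7 → word 0x8b
word = 0x8b → little-endian bytes:
  [0]=0x8b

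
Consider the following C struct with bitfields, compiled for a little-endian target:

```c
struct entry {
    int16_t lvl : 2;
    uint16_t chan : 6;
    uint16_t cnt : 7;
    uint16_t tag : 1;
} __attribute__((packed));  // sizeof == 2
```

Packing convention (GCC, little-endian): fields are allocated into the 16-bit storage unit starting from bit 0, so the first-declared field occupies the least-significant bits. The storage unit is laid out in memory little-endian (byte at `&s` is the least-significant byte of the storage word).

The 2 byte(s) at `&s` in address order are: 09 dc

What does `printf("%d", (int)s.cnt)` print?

92

[0]=0x09 [1]=0xdc (little-endian) → word 0xdc09
lvl:2 @ bit 0 → (0xdc09>>0)&0x3 = 0x1
chan:6 @ bit 2 → (0xdc09>>2)&0x3f = 0x2
cnt:7 @ bit 8 → (0xdc09>>8)&0x7f = 0x5c  ←
tag:1 @ bit 15 → (0xdc09>>15)&0x1 = 0x1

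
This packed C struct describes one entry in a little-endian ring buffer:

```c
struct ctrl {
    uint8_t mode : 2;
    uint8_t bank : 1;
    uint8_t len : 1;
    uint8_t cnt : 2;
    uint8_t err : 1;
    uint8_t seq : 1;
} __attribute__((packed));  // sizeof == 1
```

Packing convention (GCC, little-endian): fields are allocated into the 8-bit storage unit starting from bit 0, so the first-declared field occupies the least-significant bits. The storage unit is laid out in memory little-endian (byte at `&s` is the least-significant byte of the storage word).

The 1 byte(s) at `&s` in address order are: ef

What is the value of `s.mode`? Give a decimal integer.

3

[0]=0xef (little-endian) → word 0xef
mode:2 @ bit 0 → (0xef>>0)&0x3 = 0x3  ←
bank:1 @ bit 2 → (0xef>>2)&0x1 = 0x1
len:1 @ bit 3 → (0xef>>3)&0x1 = 0x1
cnt:2 @ bit 4 → (0xef>>4)&0x3 = 0x2
err:1 @ bit 6 → (0xef>>6)&0x1 = 0x1
seq:1 @ bit 7 → (0xef>>7)&0x1 = 0x1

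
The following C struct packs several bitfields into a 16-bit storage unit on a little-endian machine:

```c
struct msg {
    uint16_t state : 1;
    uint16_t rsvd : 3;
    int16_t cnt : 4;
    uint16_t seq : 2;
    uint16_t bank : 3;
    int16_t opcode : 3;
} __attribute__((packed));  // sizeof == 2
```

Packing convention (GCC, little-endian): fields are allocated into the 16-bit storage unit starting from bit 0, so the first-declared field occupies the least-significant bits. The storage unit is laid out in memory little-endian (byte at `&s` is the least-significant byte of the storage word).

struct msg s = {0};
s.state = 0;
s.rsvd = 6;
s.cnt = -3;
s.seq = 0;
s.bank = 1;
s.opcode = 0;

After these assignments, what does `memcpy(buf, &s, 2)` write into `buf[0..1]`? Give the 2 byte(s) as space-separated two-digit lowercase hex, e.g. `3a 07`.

dc 04

[0+:1] state=0 & 0x1 = 0x0; word=0x0000
[1+:3] rsvd=6 & 0x7 = 0x6; word=0x000c
[4+:4] cnt=-3 & 0xf = 0xd; word=0x00dc
[8+:2] seq=0 & 0x3 = 0x0; word=0x00dc
[10+:3] bank=1 & 0x7 = 0x1; word=0x04dc
[13+:3] opcode=0 & 0x7 = 0x0; word=0x04dc
word = 0x04dc → little-endian bytes:
  [0]=0xdc  [1]=0x04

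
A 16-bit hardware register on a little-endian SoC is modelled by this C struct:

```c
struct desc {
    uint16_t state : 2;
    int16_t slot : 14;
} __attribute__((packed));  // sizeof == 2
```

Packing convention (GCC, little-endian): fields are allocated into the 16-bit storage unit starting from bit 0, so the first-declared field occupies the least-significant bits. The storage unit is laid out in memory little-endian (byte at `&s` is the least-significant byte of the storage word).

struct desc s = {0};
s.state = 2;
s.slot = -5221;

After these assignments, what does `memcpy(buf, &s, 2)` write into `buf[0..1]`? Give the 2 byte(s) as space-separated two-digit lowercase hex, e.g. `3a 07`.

[0+:2] state=2 & 0x3 = 0x2; word=0x0002
[2+:14] slot=-5221 & 0x3fff = 0x2b9b; word=0xae6e
word = 0xae6e → little-endian bytes:
  [0]=0x6e  [1]=0xae

6e ae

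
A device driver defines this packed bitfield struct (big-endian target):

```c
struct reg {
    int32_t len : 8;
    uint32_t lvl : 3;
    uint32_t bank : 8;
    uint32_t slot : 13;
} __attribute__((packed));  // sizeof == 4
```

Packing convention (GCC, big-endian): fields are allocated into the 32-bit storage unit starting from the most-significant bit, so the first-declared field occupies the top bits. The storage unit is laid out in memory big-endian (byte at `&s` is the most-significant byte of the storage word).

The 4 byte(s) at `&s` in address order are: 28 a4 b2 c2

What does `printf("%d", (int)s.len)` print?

40

[0]=0x28 [1]=0xa4 [2]=0xb2 [3]=0xc2 (big-endian) → word 0x28a4b2c2
len [24+:8] = (word>>24) & 0xff = 40  ←
lvl [21+:3] = (word>>21) & 0x7 = 5
bank [13+:8] = (word>>13) & 0xff = 37
slot [0+:13] = (word>>0) & 0x1fff = 4802
len signed 8b, MSB=0: value = 40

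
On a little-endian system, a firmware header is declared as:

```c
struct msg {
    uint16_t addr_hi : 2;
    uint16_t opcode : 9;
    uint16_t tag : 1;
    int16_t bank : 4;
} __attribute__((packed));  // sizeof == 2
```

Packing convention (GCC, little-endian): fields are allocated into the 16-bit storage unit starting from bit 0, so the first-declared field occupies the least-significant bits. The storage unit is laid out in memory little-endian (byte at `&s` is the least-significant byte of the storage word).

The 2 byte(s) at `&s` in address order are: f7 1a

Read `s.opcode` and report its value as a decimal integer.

[0]=0xf7 [1]=0x1a (little-endian) → word 0x1af7
addr_hi [0+:2] = (word>>0) & 0x3 = 3
opcode [2+:9] = (word>>2) & 0x1ff = 189  ←
tag [11+:1] = (word>>11) & 0x1 = 1
bank [12+:4] = (word>>12) & 0xf = 1

189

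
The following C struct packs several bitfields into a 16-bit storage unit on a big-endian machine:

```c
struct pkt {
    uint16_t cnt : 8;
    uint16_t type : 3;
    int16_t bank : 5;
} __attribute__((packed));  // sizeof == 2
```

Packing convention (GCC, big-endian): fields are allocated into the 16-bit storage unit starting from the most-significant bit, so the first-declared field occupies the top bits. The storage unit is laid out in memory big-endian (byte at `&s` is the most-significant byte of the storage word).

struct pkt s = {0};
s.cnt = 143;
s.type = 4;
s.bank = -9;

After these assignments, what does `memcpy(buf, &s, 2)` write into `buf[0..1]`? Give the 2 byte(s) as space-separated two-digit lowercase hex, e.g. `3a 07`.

cnt:8 = 143 → 0x8f << 8 → word 0x8f00
type:3 = 4 → 0x4 << 5 → word 0x8f80
bank:5 = -9 → 0x17 << 0 → word 0x8f97
word = 0x8f97 → big-endian bytes:
  [0]=0x8f  [1]=0x97

8f 97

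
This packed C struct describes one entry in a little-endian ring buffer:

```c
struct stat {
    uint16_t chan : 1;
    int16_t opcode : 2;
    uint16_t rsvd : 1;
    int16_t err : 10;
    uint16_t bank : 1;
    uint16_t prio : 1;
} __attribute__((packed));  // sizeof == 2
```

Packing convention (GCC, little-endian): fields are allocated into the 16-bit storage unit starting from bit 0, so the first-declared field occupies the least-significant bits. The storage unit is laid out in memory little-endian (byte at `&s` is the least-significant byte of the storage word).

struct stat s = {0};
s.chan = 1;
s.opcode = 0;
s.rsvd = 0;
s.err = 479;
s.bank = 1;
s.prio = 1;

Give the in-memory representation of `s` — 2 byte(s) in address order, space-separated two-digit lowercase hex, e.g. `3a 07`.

f1 dd

chan (1b) val=1 bits=0x1 at bit 0: 0x0001
opcode (2b) val=0 bits=0x0 at bit 1: 0x0001
rsvd (1b) val=0 bits=0x0 at bit 3: 0x0001
err (10b) val=479 bits=0x1df at bit 4: 0x1df1
bank (1b) val=1 bits=0x1 at bit 14: 0x5df1
prio (1b) val=1 bits=0x1 at bit 15: 0xddf1
word = 0xddf1 → little-endian bytes:
  [0]=0xf1  [1]=0xdd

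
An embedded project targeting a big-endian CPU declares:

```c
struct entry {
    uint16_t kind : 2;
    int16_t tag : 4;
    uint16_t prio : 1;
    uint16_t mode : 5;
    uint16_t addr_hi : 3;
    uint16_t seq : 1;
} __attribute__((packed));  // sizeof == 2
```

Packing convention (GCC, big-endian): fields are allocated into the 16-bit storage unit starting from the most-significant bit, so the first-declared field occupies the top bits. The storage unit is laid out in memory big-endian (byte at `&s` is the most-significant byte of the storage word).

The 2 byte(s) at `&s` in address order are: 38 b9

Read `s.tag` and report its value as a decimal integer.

[0]=0x38 [1]=0xb9 (big-endian) → word 0x38b9
kind:2 @ bit 14 → (0x38b9>>14)&0x3 = 0x0
tag:4 @ bit 10 → (0x38b9>>10)&0xf = 0xe  ←
prio:1 @ bit 9 → (0x38b9>>9)&0x1 = 0x0
mode:5 @ bit 4 → (0x38b9>>4)&0x1f = 0xb
addr_hi:3 @ bit 1 → (0x38b9>>1)&0x7 = 0x4
seq:1 @ bit 0 → (0x38b9>>0)&0x1 = 0x1
tag signed 4b, MSB=1: 14 - 16 = -2

-2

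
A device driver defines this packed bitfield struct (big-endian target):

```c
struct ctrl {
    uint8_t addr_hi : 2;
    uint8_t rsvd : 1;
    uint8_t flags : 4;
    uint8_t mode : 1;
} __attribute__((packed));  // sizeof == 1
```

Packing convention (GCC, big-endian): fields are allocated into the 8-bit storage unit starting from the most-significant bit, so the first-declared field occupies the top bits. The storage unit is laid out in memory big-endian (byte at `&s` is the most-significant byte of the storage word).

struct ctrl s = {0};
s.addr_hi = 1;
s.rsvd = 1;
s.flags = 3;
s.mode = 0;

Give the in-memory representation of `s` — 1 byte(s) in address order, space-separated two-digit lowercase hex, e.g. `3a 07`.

addr_hi:2 = 1 → 0x1 << 6 → word 0x40
rsvd:1 = 1 → 0x1 << 5 → word 0x60
flags:4 = 3 → 0x3 << 1 → word 0x66
mode:1 = 0 → 0x0 << 0 → word 0x66
word = 0x66 → big-endian bytes:
  [0]=0x66

66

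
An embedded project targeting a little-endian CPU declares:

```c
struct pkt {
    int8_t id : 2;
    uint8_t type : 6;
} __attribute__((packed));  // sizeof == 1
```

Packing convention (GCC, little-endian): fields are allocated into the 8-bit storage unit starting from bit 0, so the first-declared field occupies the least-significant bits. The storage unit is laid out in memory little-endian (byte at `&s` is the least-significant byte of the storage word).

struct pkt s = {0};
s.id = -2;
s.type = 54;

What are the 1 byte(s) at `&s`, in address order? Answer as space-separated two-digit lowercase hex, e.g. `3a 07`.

da

[0+:2] id=-2 & 0x3 = 0x2; word=0x02
[2+:6] type=54 & 0x3f = 0x36; word=0xda
word = 0xda → little-endian bytes:
  [0]=0xda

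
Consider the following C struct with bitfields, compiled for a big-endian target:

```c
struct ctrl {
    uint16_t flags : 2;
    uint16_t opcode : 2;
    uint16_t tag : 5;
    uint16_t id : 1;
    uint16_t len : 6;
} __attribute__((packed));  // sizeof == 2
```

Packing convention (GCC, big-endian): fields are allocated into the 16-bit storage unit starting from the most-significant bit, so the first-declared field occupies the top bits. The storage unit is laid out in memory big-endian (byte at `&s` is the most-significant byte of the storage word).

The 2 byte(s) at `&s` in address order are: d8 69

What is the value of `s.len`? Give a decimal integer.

41

[0]=0xd8 [1]=0x69 (big-endian) → word 0xd869
flags:2 @ bit 14 → (0xd869>>14)&0x3 = 0x3
opcode:2 @ bit 12 → (0xd869>>12)&0x3 = 0x1
tag:5 @ bit 7 → (0xd869>>7)&0x1f = 0x10
id:1 @ bit 6 → (0xd869>>6)&0x1 = 0x1
len:6 @ bit 0 → (0xd869>>0)&0x3f = 0x29  ←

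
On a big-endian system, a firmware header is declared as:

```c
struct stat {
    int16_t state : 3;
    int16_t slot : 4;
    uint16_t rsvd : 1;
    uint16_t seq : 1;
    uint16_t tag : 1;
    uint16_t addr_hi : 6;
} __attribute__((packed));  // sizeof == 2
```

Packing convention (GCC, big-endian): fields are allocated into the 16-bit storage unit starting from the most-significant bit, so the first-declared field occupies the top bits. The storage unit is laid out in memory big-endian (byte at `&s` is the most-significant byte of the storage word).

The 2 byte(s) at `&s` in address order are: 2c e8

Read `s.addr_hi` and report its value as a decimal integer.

[0]=0x2c [1]=0xe8 (big-endian) → word 0x2ce8
state:3 @ bit 13 → (0x2ce8>>13)&0x7 = 0x1
slot:4 @ bit 9 → (0x2ce8>>9)&0xf = 0x6
rsvd:1 @ bit 8 → (0x2ce8>>8)&0x1 = 0x0
seq:1 @ bit 7 → (0x2ce8>>7)&0x1 = 0x1
tag:1 @ bit 6 → (0x2ce8>>6)&0x1 = 0x1
addr_hi:6 @ bit 0 → (0x2ce8>>0)&0x3f = 0x28  ←

40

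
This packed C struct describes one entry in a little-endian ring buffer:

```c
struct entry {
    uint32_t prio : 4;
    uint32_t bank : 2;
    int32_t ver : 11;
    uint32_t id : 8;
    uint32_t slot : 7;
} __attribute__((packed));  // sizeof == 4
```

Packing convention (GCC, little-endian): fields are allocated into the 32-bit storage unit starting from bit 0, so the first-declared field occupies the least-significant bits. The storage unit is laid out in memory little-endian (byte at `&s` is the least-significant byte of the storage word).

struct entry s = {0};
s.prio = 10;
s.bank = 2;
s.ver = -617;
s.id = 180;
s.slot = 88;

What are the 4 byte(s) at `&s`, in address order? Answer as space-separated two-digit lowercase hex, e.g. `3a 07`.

ea 65 69 b1

prio:4 = 10 → 0xa << 0 → word 0x0000000a
bank:2 = 2 → 0x2 << 4 → word 0x0000002a
ver:11 = -617 → 0x597 << 6 → word 0x000165ea
id:8 = 180 → 0xb4 << 17 → word 0x016965ea
slot:7 = 88 → 0x58 << 25 → word 0xb16965ea
word = 0xb16965ea → little-endian bytes:
  [0]=0xea  [1]=0x65  [2]=0x69  [3]=0xb1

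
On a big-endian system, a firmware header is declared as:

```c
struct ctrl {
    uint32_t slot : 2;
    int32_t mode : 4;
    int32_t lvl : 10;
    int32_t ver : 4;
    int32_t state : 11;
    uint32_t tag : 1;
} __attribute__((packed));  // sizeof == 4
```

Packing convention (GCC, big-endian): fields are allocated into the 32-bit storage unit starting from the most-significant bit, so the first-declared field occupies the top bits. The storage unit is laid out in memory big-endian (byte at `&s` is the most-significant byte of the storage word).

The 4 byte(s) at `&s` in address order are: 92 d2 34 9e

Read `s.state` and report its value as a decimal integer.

[0]=0x92 [1]=0xd2 [2]=0x34 [3]=0x9e (big-endian) → word 0x92d2349e
slot:2 @ bit 30 → (0x92d2349e>>30)&0x3 = 0x2
mode:4 @ bit 26 → (0x92d2349e>>26)&0xf = 0x4
lvl:10 @ bit 16 → (0x92d2349e>>16)&0x3ff = 0x2d2
ver:4 @ bit 12 → (0x92d2349e>>12)&0xf = 0x3
state:11 @ bit 1 → (0x92d2349e>>1)&0x7ff = 0x24f  ←
tag:1 @ bit 0 → (0x92d2349e>>0)&0x1 = 0x0
state signed 11b, MSB=0: value = 591

591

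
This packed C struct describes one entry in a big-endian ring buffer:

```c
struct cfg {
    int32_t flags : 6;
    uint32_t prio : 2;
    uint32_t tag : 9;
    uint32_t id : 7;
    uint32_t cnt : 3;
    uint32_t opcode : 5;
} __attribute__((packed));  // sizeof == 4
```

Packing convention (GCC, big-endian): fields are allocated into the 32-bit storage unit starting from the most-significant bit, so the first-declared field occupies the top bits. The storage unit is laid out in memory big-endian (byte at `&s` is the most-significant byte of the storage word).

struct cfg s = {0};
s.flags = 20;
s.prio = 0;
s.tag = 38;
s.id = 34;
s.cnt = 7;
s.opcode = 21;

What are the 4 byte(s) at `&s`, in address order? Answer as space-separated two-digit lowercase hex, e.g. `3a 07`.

50 13 22 f5

[26+:6] flags=20 & 0x3f = 0x14; word=0x50000000
[24+:2] prio=0 & 0x3 = 0x0; word=0x50000000
[15+:9] tag=38 & 0x1ff = 0x26; word=0x50130000
[8+:7] id=34 & 0x7f = 0x22; word=0x50132200
[5+:3] cnt=7 & 0x7 = 0x7; word=0x501322e0
[0+:5] opcode=21 & 0x1f = 0x15; word=0x501322f5
word = 0x501322f5 → big-endian bytes:
  [0]=0x50  [1]=0x13  [2]=0x22  [3]=0xf5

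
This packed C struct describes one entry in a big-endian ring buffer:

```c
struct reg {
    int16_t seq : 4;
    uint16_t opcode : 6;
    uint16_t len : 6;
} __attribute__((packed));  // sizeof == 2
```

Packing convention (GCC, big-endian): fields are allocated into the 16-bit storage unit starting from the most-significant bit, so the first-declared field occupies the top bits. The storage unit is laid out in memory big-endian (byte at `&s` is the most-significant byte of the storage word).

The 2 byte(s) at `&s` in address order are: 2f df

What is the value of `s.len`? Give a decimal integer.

[0]=0x2f [1]=0xdf (big-endian) → word 0x2fdf
seq:4 @ bit 12 → (0x2fdf>>12)&0xf = 0x2
opcode:6 @ bit 6 → (0x2fdf>>6)&0x3f = 0x3f
len:6 @ bit 0 → (0x2fdf>>0)&0x3f = 0x1f  ←

31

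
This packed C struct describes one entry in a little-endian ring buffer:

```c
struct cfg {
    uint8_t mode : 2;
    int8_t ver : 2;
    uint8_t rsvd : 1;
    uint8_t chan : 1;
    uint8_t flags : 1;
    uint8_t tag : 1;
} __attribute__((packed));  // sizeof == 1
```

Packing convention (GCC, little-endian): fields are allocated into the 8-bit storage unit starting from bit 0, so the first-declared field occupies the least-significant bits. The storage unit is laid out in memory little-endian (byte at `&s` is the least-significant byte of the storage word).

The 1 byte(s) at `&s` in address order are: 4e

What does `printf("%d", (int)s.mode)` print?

2

[0]=0x4e (little-endian) → word 0x4e
mode:2 @ bit 0 → (0x4e>>0)&0x3 = 0x2  ←
ver:2 @ bit 2 → (0x4e>>2)&0x3 = 0x3
rsvd:1 @ bit 4 → (0x4e>>4)&0x1 = 0x0
chan:1 @ bit 5 → (0x4e>>5)&0x1 = 0x0
flags:1 @ bit 6 → (0x4e>>6)&0x1 = 0x1
tag:1 @ bit 7 → (0x4e>>7)&0x1 = 0x0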